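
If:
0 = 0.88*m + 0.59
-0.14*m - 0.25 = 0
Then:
No Solution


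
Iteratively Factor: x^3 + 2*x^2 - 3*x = (x + 3)*(x^2 - x) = (x - 1)*(x + 3)*(x)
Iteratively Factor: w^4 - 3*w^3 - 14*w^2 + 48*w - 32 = (w - 4)*(w^3 + w^2 - 10*w + 8) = (w - 4)*(w - 2)*(w^2 + 3*w - 4) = (w - 4)*(w - 2)*(w - 1)*(w + 4)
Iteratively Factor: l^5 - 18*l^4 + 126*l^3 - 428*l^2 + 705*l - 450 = (l - 2)*(l^4 - 16*l^3 + 94*l^2 - 240*l + 225) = (l - 5)*(l - 2)*(l^3 - 11*l^2 + 39*l - 45) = (l - 5)*(l - 3)*(l - 2)*(l^2 - 8*l + 15) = (l - 5)^2*(l - 3)*(l - 2)*(l - 3)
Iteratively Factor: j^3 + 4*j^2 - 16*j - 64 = (j + 4)*(j^2 - 16) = (j + 4)^2*(j - 4)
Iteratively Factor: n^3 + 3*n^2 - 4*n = (n - 1)*(n^2 + 4*n) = (n - 1)*(n + 4)*(n)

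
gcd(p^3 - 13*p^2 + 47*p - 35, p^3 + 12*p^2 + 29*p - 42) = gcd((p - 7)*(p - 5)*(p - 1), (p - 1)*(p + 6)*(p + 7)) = p - 1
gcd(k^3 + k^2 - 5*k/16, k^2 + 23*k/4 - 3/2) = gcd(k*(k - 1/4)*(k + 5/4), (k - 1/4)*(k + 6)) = k - 1/4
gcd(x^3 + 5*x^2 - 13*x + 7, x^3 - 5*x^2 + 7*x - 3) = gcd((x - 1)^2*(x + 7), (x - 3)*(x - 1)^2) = x^2 - 2*x + 1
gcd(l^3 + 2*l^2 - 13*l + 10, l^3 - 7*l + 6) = l^2 - 3*l + 2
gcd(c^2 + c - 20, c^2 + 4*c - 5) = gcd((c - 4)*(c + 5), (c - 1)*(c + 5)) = c + 5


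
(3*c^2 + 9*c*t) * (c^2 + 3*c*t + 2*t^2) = 3*c^4 + 18*c^3*t + 33*c^2*t^2 + 18*c*t^3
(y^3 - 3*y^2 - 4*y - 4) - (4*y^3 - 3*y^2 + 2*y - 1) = -3*y^3 - 6*y - 3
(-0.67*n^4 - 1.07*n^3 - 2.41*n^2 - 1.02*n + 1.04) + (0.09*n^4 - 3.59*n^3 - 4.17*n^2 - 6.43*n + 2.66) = -0.58*n^4 - 4.66*n^3 - 6.58*n^2 - 7.45*n + 3.7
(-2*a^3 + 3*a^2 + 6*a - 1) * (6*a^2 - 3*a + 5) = -12*a^5 + 24*a^4 + 17*a^3 - 9*a^2 + 33*a - 5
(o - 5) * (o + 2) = o^2 - 3*o - 10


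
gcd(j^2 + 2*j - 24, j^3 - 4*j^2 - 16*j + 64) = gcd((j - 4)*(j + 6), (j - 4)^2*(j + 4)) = j - 4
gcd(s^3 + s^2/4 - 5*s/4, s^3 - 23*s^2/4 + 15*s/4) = s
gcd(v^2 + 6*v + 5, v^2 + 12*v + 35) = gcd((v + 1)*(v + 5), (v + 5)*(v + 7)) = v + 5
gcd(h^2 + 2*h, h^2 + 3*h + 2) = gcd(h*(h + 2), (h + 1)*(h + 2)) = h + 2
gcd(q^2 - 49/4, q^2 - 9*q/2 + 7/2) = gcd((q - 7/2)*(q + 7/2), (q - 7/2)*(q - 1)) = q - 7/2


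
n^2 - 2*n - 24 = (n - 6)*(n + 4)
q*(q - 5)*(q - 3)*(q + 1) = q^4 - 7*q^3 + 7*q^2 + 15*q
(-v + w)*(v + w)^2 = -v^3 - v^2*w + v*w^2 + w^3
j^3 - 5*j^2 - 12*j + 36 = (j - 6)*(j - 2)*(j + 3)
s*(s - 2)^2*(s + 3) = s^4 - s^3 - 8*s^2 + 12*s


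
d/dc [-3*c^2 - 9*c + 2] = -6*c - 9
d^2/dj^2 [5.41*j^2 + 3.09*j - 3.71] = 10.8200000000000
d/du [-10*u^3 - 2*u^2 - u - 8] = -30*u^2 - 4*u - 1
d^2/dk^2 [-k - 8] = 0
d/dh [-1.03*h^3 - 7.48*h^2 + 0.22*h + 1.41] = -3.09*h^2 - 14.96*h + 0.22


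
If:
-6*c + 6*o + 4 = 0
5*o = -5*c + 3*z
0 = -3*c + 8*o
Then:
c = 16/15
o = 2/5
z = 22/9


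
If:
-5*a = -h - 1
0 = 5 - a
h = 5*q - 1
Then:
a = 5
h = 24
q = 5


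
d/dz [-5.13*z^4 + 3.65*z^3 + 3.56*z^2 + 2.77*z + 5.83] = -20.52*z^3 + 10.95*z^2 + 7.12*z + 2.77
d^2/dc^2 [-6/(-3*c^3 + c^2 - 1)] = 12*(c^2*(9*c - 2)^2 + (1 - 9*c)*(3*c^3 - c^2 + 1))/(3*c^3 - c^2 + 1)^3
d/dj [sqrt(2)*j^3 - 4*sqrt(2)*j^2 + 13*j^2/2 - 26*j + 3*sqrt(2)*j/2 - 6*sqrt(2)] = 3*sqrt(2)*j^2 - 8*sqrt(2)*j + 13*j - 26 + 3*sqrt(2)/2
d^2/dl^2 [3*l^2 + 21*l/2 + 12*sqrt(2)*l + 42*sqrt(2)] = 6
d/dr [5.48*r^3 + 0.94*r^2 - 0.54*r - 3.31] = 16.44*r^2 + 1.88*r - 0.54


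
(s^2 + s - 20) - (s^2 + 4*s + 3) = -3*s - 23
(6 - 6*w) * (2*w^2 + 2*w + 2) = 12 - 12*w^3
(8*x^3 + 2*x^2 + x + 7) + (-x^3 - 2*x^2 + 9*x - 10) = 7*x^3 + 10*x - 3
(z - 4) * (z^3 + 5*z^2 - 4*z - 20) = z^4 + z^3 - 24*z^2 - 4*z + 80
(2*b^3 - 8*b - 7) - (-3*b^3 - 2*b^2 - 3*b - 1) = 5*b^3 + 2*b^2 - 5*b - 6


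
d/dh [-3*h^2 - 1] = -6*h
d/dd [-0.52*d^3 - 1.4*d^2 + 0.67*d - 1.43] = -1.56*d^2 - 2.8*d + 0.67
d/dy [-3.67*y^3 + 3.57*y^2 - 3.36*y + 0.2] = -11.01*y^2 + 7.14*y - 3.36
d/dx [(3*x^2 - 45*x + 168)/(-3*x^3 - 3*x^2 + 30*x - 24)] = (x^4 - 30*x^3 + 163*x^2 + 96*x - 440)/(x^6 + 2*x^5 - 19*x^4 - 4*x^3 + 116*x^2 - 160*x + 64)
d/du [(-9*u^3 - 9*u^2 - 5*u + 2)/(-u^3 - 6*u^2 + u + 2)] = (45*u^4 - 28*u^3 - 87*u^2 - 12*u - 12)/(u^6 + 12*u^5 + 34*u^4 - 16*u^3 - 23*u^2 + 4*u + 4)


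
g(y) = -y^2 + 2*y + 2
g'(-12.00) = 26.00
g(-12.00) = -166.00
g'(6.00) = -10.00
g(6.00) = -22.00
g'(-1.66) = 5.32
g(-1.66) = -4.08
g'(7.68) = -13.36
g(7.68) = -41.62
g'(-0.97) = 3.94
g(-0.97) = -0.88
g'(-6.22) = 14.44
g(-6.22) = -49.13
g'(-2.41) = 6.82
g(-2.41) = -8.63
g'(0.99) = 0.02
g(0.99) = 3.00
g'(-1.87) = 5.74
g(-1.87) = -5.24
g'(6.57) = -11.14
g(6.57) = -28.02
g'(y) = 2 - 2*y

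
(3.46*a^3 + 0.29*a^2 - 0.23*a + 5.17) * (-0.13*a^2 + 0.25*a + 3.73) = -0.4498*a^5 + 0.8273*a^4 + 13.0082*a^3 + 0.3521*a^2 + 0.4346*a + 19.2841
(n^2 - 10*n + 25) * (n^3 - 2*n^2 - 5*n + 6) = n^5 - 12*n^4 + 40*n^3 + 6*n^2 - 185*n + 150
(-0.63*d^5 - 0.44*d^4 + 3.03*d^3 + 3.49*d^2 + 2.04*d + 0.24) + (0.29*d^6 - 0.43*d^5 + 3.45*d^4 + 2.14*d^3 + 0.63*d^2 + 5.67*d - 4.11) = 0.29*d^6 - 1.06*d^5 + 3.01*d^4 + 5.17*d^3 + 4.12*d^2 + 7.71*d - 3.87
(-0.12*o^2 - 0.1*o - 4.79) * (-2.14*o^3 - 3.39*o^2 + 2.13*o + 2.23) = 0.2568*o^5 + 0.6208*o^4 + 10.334*o^3 + 15.7575*o^2 - 10.4257*o - 10.6817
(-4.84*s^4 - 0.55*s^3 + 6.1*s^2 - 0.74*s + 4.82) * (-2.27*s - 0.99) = 10.9868*s^5 + 6.0401*s^4 - 13.3025*s^3 - 4.3592*s^2 - 10.2088*s - 4.7718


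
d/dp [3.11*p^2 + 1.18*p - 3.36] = 6.22*p + 1.18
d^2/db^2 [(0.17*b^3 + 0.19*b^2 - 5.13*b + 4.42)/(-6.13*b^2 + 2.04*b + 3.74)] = (-1.4210854715202e-14*b^4 + 371.577166*b^3 - 1030.457448*b^2 + 1023.038988*b - 323.051136)/(230.346397*b^6 - 229.970628*b^5 - 345.080994*b^4 + 272.127024*b^3 + 210.538812*b^2 - 85.604112*b - 52.313624)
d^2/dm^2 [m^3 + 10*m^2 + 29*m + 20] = 6*m + 20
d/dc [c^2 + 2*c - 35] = 2*c + 2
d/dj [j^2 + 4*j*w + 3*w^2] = 2*j + 4*w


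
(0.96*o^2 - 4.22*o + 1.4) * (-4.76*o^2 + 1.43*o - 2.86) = -4.5696*o^4 + 21.46*o^3 - 15.4442*o^2 + 14.0712*o - 4.004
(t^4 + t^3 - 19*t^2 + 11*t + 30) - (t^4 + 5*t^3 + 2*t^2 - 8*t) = -4*t^3 - 21*t^2 + 19*t + 30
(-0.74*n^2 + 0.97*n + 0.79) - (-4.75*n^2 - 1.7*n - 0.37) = 4.01*n^2 + 2.67*n + 1.16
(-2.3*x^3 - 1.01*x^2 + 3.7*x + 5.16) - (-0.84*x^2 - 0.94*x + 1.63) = -2.3*x^3 - 0.17*x^2 + 4.64*x + 3.53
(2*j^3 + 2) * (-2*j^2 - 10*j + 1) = -4*j^5 - 20*j^4 + 2*j^3 - 4*j^2 - 20*j + 2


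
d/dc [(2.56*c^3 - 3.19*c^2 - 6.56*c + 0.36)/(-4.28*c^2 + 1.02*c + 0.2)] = (-10.9568*c^4 + 5.2224*c^3 - 29.7946*c^2 + 1.8056*c - 1.6792)/(18.3184*c^4 - 8.7312*c^3 - 0.6716*c^2 + 0.408*c + 0.04)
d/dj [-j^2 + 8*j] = 8 - 2*j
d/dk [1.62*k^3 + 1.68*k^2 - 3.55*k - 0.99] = 4.86*k^2 + 3.36*k - 3.55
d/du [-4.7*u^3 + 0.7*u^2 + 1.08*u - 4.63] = -14.1*u^2 + 1.4*u + 1.08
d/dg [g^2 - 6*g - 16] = 2*g - 6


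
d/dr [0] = 0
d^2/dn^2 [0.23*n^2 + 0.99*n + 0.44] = 0.460000000000000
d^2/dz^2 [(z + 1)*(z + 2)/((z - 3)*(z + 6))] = 120*(z^2 + 3*z + 9)/(z^6 + 9*z^5 - 27*z^4 - 297*z^3 + 486*z^2 + 2916*z - 5832)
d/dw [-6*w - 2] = -6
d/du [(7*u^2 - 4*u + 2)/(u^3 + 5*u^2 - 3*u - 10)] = (-7*u^4 + 8*u^3 - 7*u^2 - 160*u + 46)/(u^6 + 10*u^5 + 19*u^4 - 50*u^3 - 91*u^2 + 60*u + 100)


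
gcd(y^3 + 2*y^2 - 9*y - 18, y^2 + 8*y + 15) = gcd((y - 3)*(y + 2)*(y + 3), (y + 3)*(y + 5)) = y + 3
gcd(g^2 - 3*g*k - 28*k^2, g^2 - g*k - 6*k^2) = 1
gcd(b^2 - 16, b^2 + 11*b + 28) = b + 4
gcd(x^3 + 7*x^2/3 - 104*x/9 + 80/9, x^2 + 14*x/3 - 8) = x - 4/3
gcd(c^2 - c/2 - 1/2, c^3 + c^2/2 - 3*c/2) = c - 1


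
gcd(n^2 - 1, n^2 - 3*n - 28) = 1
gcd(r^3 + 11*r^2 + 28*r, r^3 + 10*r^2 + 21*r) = r^2 + 7*r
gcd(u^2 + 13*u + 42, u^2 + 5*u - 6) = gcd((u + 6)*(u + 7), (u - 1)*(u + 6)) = u + 6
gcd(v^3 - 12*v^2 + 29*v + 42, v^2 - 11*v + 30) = v - 6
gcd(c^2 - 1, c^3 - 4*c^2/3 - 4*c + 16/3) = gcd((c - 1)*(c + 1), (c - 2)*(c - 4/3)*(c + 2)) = 1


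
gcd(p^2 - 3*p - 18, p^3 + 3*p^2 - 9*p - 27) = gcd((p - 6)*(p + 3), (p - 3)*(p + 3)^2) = p + 3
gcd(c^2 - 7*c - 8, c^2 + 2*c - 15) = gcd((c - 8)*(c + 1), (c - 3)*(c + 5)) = 1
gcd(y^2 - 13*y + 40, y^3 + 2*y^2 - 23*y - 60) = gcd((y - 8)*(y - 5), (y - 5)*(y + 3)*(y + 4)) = y - 5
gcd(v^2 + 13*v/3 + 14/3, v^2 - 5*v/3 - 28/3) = v + 7/3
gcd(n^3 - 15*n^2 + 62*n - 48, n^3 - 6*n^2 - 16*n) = n - 8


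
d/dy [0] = 0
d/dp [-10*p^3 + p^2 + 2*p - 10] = -30*p^2 + 2*p + 2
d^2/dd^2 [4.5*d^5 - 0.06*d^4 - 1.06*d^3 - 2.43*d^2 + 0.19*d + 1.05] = 90.0*d^3 - 0.72*d^2 - 6.36*d - 4.86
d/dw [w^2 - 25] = 2*w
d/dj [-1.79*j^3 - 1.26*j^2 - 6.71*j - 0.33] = -5.37*j^2 - 2.52*j - 6.71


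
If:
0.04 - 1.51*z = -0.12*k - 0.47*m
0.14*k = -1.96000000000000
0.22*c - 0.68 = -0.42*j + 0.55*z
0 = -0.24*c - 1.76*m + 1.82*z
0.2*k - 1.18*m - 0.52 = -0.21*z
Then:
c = 7.59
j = -5.08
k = -14.00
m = -3.18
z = -2.08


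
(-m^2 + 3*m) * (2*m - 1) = -2*m^3 + 7*m^2 - 3*m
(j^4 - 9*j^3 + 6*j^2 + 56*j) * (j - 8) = j^5 - 17*j^4 + 78*j^3 + 8*j^2 - 448*j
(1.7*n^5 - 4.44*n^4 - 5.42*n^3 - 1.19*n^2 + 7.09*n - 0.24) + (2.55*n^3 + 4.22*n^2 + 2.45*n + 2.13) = 1.7*n^5 - 4.44*n^4 - 2.87*n^3 + 3.03*n^2 + 9.54*n + 1.89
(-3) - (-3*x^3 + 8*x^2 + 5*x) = 3*x^3 - 8*x^2 - 5*x - 3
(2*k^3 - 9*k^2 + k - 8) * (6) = 12*k^3 - 54*k^2 + 6*k - 48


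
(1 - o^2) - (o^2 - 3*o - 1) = -2*o^2 + 3*o + 2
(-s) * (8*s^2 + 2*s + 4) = -8*s^3 - 2*s^2 - 4*s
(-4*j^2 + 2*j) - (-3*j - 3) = -4*j^2 + 5*j + 3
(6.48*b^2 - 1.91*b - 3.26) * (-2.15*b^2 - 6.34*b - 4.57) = -13.932*b^4 - 36.9767*b^3 - 10.4952*b^2 + 29.3971*b + 14.8982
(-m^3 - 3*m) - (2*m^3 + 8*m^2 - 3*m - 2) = -3*m^3 - 8*m^2 + 2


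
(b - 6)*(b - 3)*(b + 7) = b^3 - 2*b^2 - 45*b + 126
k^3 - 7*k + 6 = (k - 2)*(k - 1)*(k + 3)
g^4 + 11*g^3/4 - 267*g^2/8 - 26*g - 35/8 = (g - 5)*(g + 1/4)*(g + 1/2)*(g + 7)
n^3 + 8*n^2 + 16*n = n*(n + 4)^2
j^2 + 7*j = j*(j + 7)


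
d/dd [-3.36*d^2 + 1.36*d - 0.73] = 1.36 - 6.72*d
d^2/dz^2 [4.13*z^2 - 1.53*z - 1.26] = 8.26000000000000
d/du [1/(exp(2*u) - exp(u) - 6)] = (1 - 2*exp(u))*exp(u)/(-exp(2*u) + exp(u) + 6)^2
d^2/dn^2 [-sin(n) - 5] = sin(n)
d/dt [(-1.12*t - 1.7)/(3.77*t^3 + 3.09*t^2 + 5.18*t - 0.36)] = (8.4448*t^3 + 22.6878*t^2 + 10.506*t + 9.2092)/(14.2129*t^6 + 23.2986*t^5 + 48.6053*t^4 + 29.298*t^3 + 24.6076*t^2 - 3.7296*t + 0.1296)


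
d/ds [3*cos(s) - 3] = -3*sin(s)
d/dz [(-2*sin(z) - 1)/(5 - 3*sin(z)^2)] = 2*(-3*sin(z) + 3*cos(z)^2 - 8)*cos(z)/(3*sin(z)^2 - 5)^2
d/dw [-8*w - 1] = -8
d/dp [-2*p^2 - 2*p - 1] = -4*p - 2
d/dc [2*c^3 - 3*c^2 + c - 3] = 6*c^2 - 6*c + 1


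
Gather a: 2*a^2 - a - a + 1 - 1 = 2*a^2 - 2*a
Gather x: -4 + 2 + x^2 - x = x^2 - x - 2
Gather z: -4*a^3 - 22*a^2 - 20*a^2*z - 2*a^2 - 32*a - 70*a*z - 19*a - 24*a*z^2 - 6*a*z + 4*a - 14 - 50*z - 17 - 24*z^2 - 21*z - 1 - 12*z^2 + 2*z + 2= -4*a^3 - 24*a^2 - 47*a + z^2*(-24*a - 36) + z*(-20*a^2 - 76*a - 69) - 30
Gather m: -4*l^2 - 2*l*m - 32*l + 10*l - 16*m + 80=-4*l^2 - 22*l + m*(-2*l - 16) + 80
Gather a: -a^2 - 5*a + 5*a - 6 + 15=9 - a^2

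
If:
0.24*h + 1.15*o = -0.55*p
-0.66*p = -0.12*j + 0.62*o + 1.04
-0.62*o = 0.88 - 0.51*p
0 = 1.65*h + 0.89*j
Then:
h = -41.32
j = 76.60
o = 4.93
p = 7.72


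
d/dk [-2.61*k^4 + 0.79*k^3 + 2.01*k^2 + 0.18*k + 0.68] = -10.44*k^3 + 2.37*k^2 + 4.02*k + 0.18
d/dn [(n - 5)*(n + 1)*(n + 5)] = 3*n^2 + 2*n - 25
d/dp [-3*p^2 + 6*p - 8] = 6 - 6*p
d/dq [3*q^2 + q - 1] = 6*q + 1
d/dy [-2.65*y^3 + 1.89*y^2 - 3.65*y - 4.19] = -7.95*y^2 + 3.78*y - 3.65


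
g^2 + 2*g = g*(g + 2)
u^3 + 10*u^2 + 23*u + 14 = (u + 1)*(u + 2)*(u + 7)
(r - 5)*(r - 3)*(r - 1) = r^3 - 9*r^2 + 23*r - 15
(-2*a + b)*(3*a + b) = -6*a^2 + a*b + b^2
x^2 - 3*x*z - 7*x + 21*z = (x - 7)*(x - 3*z)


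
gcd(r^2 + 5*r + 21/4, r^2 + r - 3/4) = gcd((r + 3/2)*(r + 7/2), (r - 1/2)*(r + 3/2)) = r + 3/2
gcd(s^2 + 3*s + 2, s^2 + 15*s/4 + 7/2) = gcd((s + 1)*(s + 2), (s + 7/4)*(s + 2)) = s + 2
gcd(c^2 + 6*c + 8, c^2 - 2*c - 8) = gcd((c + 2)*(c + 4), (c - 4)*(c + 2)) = c + 2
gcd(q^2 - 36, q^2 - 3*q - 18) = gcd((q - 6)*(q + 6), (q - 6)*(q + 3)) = q - 6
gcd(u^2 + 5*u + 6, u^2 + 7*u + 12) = u + 3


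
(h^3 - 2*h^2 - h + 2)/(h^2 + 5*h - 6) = (h^2 - h - 2)/(h + 6)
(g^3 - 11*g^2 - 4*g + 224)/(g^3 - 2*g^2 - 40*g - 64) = (g - 7)/(g + 2)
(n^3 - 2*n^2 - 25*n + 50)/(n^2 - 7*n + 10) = n + 5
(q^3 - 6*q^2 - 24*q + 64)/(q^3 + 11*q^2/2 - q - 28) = 2*(q - 8)/(2*q + 7)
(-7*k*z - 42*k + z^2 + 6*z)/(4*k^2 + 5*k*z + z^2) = (-7*k*z - 42*k + z^2 + 6*z)/(4*k^2 + 5*k*z + z^2)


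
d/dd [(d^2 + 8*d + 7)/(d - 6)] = (d^2 - 12*d - 55)/(d^2 - 12*d + 36)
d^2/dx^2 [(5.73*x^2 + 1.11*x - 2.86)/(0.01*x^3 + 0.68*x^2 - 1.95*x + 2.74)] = (0.001146*x^6 + 0.000666000000000166*x^5 + 0.712266000000003*x^4 + 13.756582*x^3 - 72.021948*x^2 + 10.815432*x + 86.80576)/(1.0e-6*x^9 + 0.000204*x^8 + 0.013287*x^7 + 0.235694*x^6 - 2.479173*x^5 + 11.237448*x^4 - 28.989087*x^3 + 46.572054*x^2 - 43.91946*x + 20.570824)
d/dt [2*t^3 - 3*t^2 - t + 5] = 6*t^2 - 6*t - 1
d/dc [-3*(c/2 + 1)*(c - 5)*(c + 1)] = -9*c^2/2 + 6*c + 39/2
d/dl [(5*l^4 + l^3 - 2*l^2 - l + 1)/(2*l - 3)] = (30*l^4 - 56*l^3 - 13*l^2 + 12*l + 1)/(4*l^2 - 12*l + 9)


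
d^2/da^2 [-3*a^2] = -6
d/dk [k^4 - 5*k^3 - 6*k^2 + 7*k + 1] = 4*k^3 - 15*k^2 - 12*k + 7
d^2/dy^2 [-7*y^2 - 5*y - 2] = -14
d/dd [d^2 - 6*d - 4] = 2*d - 6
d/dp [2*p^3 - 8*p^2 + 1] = 2*p*(3*p - 8)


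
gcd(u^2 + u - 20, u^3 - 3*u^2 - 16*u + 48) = u - 4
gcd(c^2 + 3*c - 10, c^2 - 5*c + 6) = c - 2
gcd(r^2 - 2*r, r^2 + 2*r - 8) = r - 2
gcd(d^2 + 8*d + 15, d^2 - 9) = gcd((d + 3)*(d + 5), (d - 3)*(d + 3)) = d + 3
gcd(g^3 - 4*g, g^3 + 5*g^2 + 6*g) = g^2 + 2*g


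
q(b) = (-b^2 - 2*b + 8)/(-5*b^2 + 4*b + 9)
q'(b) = (-2*b - 2)/(-5*b^2 + 4*b + 9) + (10*b - 4)*(-b^2 - 2*b + 8)/(-5*b^2 + 4*b + 9)^2 = 2*(-7*b^2 + 31*b - 25)/(25*b^4 - 40*b^3 - 74*b^2 + 72*b + 81)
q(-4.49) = 0.03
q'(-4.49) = -0.05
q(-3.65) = -0.03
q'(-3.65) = -0.09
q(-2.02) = -0.41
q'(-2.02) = -0.61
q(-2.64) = -0.17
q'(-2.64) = -0.23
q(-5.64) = 0.07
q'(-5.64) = -0.03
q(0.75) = 0.65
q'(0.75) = -0.13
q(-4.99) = 0.05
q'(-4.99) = -0.04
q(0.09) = 0.84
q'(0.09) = -0.51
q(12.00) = 0.24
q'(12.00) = 0.00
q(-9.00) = 0.13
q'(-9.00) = -0.00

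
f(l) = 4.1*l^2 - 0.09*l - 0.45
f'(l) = 8.2*l - 0.09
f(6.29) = 161.20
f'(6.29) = 51.49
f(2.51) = 25.15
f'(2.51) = 20.49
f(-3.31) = 44.77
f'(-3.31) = -27.23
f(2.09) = 17.27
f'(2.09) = 17.05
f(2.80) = 31.44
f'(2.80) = 22.87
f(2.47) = 24.34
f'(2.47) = 20.16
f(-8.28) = 281.38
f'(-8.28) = -67.99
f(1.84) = 13.27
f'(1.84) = 15.00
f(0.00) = -0.45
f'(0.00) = -0.09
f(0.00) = -0.45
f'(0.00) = -0.09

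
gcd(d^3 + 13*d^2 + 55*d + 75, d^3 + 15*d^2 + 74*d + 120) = d + 5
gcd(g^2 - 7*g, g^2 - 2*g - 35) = g - 7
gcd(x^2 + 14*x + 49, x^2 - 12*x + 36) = 1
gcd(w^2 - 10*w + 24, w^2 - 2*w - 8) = w - 4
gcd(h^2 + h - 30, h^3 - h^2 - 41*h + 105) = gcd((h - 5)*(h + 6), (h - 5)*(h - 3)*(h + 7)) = h - 5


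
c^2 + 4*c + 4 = (c + 2)^2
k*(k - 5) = k^2 - 5*k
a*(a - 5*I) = a^2 - 5*I*a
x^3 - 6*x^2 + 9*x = x*(x - 3)^2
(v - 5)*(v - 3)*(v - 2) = v^3 - 10*v^2 + 31*v - 30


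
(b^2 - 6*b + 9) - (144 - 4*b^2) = 5*b^2 - 6*b - 135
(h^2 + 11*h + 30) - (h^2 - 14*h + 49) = 25*h - 19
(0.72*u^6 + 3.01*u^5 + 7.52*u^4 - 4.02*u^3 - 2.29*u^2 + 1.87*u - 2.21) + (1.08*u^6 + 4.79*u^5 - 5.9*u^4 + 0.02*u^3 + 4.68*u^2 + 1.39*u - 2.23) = 1.8*u^6 + 7.8*u^5 + 1.62*u^4 - 4.0*u^3 + 2.39*u^2 + 3.26*u - 4.44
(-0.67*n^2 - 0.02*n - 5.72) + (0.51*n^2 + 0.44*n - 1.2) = -0.16*n^2 + 0.42*n - 6.92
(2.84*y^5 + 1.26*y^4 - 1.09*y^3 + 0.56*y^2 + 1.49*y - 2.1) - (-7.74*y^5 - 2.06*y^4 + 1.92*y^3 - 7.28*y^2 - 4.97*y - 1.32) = 10.58*y^5 + 3.32*y^4 - 3.01*y^3 + 7.84*y^2 + 6.46*y - 0.78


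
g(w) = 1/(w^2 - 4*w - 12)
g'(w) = (4 - 2*w)/(w^2 - 4*w - 12)^2 = 2*(2 - w)/(-w^2 + 4*w + 12)^2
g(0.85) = -0.07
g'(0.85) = 0.01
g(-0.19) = -0.09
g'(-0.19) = 0.03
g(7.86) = 0.05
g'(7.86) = -0.03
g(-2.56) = 0.21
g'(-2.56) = 0.40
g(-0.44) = -0.10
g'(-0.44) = 0.05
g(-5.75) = 0.02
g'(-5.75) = 0.01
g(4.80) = -0.12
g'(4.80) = -0.08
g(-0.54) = -0.10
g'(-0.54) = 0.06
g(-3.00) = 0.11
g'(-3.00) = 0.12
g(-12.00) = 0.01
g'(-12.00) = 0.00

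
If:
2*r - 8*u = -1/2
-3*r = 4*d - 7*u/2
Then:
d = 3/16 - 17*u/8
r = 4*u - 1/4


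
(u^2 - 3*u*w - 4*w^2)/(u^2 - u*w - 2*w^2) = (u - 4*w)/(u - 2*w)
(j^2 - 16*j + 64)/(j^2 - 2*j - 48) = (j - 8)/(j + 6)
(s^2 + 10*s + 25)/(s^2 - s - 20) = (s^2 + 10*s + 25)/(s^2 - s - 20)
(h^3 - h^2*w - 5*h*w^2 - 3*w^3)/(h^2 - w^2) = (-h^2 + 2*h*w + 3*w^2)/(-h + w)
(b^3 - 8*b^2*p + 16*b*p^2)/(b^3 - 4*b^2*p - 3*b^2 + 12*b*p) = (b - 4*p)/(b - 3)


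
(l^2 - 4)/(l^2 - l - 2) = (l + 2)/(l + 1)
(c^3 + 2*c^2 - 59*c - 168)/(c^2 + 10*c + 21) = c - 8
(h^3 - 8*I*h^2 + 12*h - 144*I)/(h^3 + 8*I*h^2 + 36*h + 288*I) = (h^2 - 2*I*h + 24)/(h^2 + 14*I*h - 48)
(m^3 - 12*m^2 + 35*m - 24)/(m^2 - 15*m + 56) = (m^2 - 4*m + 3)/(m - 7)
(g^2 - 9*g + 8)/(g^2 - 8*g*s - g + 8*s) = (8 - g)/(-g + 8*s)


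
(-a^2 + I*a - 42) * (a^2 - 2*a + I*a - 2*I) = -a^4 + 2*a^3 - 43*a^2 + 86*a - 42*I*a + 84*I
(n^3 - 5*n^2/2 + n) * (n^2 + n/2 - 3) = n^5 - 2*n^4 - 13*n^3/4 + 8*n^2 - 3*n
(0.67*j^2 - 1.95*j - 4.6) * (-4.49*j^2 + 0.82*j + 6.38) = -3.0083*j^4 + 9.3049*j^3 + 23.3296*j^2 - 16.213*j - 29.348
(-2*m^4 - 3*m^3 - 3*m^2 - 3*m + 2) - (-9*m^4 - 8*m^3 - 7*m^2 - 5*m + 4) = 7*m^4 + 5*m^3 + 4*m^2 + 2*m - 2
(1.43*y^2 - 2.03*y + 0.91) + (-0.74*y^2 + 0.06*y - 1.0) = 0.69*y^2 - 1.97*y - 0.09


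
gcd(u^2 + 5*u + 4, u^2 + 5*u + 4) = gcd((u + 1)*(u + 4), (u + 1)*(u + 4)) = u^2 + 5*u + 4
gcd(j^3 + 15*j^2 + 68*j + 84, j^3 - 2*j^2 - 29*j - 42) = j + 2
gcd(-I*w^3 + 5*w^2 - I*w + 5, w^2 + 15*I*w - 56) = 1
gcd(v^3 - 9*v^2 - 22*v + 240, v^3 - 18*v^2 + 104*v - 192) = v^2 - 14*v + 48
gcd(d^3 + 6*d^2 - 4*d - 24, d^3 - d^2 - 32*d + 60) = d^2 + 4*d - 12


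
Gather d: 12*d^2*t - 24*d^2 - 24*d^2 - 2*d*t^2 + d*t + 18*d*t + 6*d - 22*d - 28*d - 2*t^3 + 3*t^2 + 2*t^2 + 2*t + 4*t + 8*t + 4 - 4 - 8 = d^2*(12*t - 48) + d*(-2*t^2 + 19*t - 44) - 2*t^3 + 5*t^2 + 14*t - 8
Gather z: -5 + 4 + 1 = 0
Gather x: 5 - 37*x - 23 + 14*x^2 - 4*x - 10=14*x^2 - 41*x - 28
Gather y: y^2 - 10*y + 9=y^2 - 10*y + 9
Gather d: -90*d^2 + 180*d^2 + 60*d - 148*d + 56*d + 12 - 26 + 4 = 90*d^2 - 32*d - 10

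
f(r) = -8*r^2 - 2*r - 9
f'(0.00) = -2.00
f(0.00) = -9.00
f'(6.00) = -98.00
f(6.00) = -309.00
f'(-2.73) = 41.68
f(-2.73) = -63.16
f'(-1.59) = 23.44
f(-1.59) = -26.04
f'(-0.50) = 6.00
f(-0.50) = -10.00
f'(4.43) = -72.88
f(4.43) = -174.86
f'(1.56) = -26.96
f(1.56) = -31.59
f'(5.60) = -91.60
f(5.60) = -271.08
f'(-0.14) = 0.24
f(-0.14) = -8.88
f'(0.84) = -15.44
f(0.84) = -16.32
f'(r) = -16*r - 2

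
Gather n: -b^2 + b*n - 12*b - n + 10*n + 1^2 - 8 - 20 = -b^2 - 12*b + n*(b + 9) - 27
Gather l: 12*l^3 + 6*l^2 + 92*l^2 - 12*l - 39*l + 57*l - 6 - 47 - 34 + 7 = 12*l^3 + 98*l^2 + 6*l - 80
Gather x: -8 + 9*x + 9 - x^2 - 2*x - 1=-x^2 + 7*x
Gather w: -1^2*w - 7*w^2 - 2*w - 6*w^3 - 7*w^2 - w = -6*w^3 - 14*w^2 - 4*w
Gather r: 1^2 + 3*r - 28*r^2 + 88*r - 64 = -28*r^2 + 91*r - 63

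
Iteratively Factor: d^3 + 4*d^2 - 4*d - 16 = (d + 4)*(d^2 - 4) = (d - 2)*(d + 4)*(d + 2)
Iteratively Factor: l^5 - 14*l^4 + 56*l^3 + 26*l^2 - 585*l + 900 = (l - 4)*(l^4 - 10*l^3 + 16*l^2 + 90*l - 225) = (l - 5)*(l - 4)*(l^3 - 5*l^2 - 9*l + 45) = (l - 5)^2*(l - 4)*(l^2 - 9) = (l - 5)^2*(l - 4)*(l + 3)*(l - 3)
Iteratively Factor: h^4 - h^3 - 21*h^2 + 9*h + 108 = (h + 3)*(h^3 - 4*h^2 - 9*h + 36) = (h + 3)^2*(h^2 - 7*h + 12) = (h - 3)*(h + 3)^2*(h - 4)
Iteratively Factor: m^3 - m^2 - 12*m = (m - 4)*(m^2 + 3*m) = (m - 4)*(m + 3)*(m)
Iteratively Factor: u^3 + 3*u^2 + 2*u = (u + 1)*(u^2 + 2*u) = (u + 1)*(u + 2)*(u)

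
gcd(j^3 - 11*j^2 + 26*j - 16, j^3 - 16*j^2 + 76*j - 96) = j^2 - 10*j + 16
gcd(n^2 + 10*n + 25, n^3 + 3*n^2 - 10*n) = n + 5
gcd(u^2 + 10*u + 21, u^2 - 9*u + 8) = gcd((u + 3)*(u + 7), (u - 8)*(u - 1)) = 1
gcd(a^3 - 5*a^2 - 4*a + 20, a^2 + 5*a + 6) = a + 2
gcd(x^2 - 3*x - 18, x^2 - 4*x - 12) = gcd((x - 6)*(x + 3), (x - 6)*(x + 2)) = x - 6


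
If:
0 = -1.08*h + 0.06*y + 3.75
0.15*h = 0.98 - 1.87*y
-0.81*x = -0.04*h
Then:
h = 3.49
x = 0.17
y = 0.24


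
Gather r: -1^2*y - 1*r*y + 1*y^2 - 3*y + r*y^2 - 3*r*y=r*(y^2 - 4*y) + y^2 - 4*y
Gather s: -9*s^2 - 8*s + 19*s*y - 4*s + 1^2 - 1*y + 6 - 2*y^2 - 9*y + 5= -9*s^2 + s*(19*y - 12) - 2*y^2 - 10*y + 12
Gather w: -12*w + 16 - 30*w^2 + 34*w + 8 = -30*w^2 + 22*w + 24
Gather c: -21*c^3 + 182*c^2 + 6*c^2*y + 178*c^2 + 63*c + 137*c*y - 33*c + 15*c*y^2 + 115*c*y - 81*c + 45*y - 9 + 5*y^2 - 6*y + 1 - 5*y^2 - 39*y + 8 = -21*c^3 + c^2*(6*y + 360) + c*(15*y^2 + 252*y - 51)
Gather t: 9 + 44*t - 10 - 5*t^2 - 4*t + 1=-5*t^2 + 40*t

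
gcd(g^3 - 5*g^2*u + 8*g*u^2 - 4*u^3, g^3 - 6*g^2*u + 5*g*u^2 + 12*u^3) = 1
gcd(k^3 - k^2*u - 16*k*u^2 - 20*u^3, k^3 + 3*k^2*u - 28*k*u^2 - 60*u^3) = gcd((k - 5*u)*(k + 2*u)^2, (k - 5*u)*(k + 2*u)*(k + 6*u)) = -k^2 + 3*k*u + 10*u^2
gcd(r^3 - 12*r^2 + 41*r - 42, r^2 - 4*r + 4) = r - 2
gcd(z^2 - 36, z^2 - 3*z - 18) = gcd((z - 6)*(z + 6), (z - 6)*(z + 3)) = z - 6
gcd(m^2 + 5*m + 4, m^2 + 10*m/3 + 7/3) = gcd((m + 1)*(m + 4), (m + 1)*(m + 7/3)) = m + 1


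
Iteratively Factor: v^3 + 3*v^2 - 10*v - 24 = (v + 4)*(v^2 - v - 6) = (v + 2)*(v + 4)*(v - 3)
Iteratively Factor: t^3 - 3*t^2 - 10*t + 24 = (t - 2)*(t^2 - t - 12) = (t - 2)*(t + 3)*(t - 4)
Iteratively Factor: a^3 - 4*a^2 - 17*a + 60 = (a + 4)*(a^2 - 8*a + 15) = (a - 3)*(a + 4)*(a - 5)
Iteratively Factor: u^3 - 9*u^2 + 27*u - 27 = (u - 3)*(u^2 - 6*u + 9) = (u - 3)^2*(u - 3)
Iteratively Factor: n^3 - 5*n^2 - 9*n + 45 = (n - 5)*(n^2 - 9) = (n - 5)*(n + 3)*(n - 3)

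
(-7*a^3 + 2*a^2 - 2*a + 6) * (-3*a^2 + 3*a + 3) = 21*a^5 - 27*a^4 - 9*a^3 - 18*a^2 + 12*a + 18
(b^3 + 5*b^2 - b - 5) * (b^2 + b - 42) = b^5 + 6*b^4 - 38*b^3 - 216*b^2 + 37*b + 210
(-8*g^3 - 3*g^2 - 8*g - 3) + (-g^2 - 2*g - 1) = -8*g^3 - 4*g^2 - 10*g - 4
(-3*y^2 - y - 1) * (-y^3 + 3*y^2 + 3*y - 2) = 3*y^5 - 8*y^4 - 11*y^3 - y + 2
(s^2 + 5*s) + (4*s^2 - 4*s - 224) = 5*s^2 + s - 224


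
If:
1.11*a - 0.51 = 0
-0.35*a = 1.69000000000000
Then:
No Solution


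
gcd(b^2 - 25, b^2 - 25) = b^2 - 25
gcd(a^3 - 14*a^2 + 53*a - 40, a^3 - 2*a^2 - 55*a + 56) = a^2 - 9*a + 8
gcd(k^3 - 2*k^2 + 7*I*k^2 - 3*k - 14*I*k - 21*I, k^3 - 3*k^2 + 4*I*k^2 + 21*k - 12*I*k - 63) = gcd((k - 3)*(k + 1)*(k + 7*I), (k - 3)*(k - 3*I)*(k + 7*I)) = k^2 + k*(-3 + 7*I) - 21*I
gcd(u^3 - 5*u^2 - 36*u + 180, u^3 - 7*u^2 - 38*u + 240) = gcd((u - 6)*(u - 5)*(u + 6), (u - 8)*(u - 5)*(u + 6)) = u^2 + u - 30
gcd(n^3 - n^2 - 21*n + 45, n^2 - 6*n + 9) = n^2 - 6*n + 9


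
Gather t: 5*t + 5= 5*t + 5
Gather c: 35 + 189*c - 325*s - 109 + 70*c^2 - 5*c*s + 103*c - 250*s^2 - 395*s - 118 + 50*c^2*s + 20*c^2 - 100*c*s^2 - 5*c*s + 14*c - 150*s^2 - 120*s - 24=c^2*(50*s + 90) + c*(-100*s^2 - 10*s + 306) - 400*s^2 - 840*s - 216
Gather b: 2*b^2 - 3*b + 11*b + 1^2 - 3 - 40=2*b^2 + 8*b - 42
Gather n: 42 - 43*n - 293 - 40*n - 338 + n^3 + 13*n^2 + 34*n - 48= n^3 + 13*n^2 - 49*n - 637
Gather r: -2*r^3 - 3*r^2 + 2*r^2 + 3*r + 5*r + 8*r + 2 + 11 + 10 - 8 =-2*r^3 - r^2 + 16*r + 15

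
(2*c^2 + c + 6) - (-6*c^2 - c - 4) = 8*c^2 + 2*c + 10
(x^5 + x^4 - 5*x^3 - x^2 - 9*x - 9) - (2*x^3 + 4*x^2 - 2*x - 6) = x^5 + x^4 - 7*x^3 - 5*x^2 - 7*x - 3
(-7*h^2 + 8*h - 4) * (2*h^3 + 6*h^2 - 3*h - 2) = -14*h^5 - 26*h^4 + 61*h^3 - 34*h^2 - 4*h + 8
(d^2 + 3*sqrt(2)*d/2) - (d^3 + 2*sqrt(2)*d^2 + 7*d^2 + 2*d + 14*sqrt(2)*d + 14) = -d^3 - 6*d^2 - 2*sqrt(2)*d^2 - 25*sqrt(2)*d/2 - 2*d - 14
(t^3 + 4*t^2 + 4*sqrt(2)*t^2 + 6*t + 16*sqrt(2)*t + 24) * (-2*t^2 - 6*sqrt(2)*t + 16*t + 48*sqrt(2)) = -2*t^5 - 14*sqrt(2)*t^4 + 8*t^4 + 4*t^3 + 56*sqrt(2)*t^3 + 240*t^2 + 412*sqrt(2)*t^2 + 144*sqrt(2)*t + 1920*t + 1152*sqrt(2)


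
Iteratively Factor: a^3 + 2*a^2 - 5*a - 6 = (a + 3)*(a^2 - a - 2) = (a - 2)*(a + 3)*(a + 1)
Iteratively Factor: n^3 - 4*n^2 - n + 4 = (n - 4)*(n^2 - 1) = (n - 4)*(n + 1)*(n - 1)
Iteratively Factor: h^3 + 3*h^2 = (h + 3)*(h^2) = h*(h + 3)*(h)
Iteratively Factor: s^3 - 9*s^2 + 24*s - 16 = (s - 4)*(s^2 - 5*s + 4) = (s - 4)*(s - 1)*(s - 4)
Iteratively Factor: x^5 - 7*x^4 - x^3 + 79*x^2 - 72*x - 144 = (x - 3)*(x^4 - 4*x^3 - 13*x^2 + 40*x + 48) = (x - 4)*(x - 3)*(x^3 - 13*x - 12) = (x - 4)^2*(x - 3)*(x^2 + 4*x + 3) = (x - 4)^2*(x - 3)*(x + 3)*(x + 1)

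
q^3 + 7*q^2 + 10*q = q*(q + 2)*(q + 5)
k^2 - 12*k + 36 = (k - 6)^2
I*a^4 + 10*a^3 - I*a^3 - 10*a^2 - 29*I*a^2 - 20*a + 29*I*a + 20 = (a - 5*I)*(a - 4*I)*(a - I)*(I*a - I)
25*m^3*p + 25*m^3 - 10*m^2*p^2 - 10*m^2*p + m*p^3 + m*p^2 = (-5*m + p)^2*(m*p + m)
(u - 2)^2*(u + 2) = u^3 - 2*u^2 - 4*u + 8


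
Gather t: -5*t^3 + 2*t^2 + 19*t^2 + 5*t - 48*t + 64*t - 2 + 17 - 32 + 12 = -5*t^3 + 21*t^2 + 21*t - 5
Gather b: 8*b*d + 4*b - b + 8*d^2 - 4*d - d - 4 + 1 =b*(8*d + 3) + 8*d^2 - 5*d - 3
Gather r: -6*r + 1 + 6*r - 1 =0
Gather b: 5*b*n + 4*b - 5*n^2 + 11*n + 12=b*(5*n + 4) - 5*n^2 + 11*n + 12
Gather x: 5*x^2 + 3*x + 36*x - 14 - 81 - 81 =5*x^2 + 39*x - 176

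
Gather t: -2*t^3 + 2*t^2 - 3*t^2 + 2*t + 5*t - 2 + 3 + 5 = -2*t^3 - t^2 + 7*t + 6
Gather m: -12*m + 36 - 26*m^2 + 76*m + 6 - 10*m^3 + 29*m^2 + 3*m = -10*m^3 + 3*m^2 + 67*m + 42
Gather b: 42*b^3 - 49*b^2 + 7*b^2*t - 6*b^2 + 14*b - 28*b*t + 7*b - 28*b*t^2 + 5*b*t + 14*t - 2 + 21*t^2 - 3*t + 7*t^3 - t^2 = 42*b^3 + b^2*(7*t - 55) + b*(-28*t^2 - 23*t + 21) + 7*t^3 + 20*t^2 + 11*t - 2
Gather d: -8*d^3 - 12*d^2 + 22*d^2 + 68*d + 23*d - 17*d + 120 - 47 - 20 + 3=-8*d^3 + 10*d^2 + 74*d + 56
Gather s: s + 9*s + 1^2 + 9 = 10*s + 10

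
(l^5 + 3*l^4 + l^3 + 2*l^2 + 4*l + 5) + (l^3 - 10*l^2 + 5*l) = l^5 + 3*l^4 + 2*l^3 - 8*l^2 + 9*l + 5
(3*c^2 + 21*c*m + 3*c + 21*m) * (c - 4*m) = 3*c^3 + 9*c^2*m + 3*c^2 - 84*c*m^2 + 9*c*m - 84*m^2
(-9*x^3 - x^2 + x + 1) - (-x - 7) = -9*x^3 - x^2 + 2*x + 8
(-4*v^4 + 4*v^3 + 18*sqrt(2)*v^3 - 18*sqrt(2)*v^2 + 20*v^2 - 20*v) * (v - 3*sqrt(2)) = -4*v^5 + 4*v^4 + 30*sqrt(2)*v^4 - 88*v^3 - 30*sqrt(2)*v^3 - 60*sqrt(2)*v^2 + 88*v^2 + 60*sqrt(2)*v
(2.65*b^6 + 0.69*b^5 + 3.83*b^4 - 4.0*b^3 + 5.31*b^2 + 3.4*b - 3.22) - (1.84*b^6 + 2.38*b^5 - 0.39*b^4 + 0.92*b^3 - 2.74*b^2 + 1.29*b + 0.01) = 0.81*b^6 - 1.69*b^5 + 4.22*b^4 - 4.92*b^3 + 8.05*b^2 + 2.11*b - 3.23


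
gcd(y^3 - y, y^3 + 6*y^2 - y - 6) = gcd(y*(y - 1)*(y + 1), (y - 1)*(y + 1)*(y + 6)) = y^2 - 1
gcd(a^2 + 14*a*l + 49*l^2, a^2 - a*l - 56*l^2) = a + 7*l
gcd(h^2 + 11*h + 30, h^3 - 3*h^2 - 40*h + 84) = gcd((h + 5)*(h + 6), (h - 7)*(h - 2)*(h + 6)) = h + 6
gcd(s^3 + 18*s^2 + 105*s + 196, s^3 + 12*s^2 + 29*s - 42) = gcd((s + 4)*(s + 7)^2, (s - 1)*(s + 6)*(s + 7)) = s + 7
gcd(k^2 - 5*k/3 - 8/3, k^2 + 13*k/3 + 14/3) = 1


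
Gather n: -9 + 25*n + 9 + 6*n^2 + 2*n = 6*n^2 + 27*n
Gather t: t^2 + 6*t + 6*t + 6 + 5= t^2 + 12*t + 11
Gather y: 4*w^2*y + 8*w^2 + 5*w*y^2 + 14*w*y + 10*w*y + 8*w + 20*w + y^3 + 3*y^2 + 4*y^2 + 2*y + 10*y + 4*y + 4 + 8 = 8*w^2 + 28*w + y^3 + y^2*(5*w + 7) + y*(4*w^2 + 24*w + 16) + 12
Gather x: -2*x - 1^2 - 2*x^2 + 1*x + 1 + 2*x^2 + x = 0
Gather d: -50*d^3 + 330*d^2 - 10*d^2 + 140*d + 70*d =-50*d^3 + 320*d^2 + 210*d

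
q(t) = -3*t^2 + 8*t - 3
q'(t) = 8 - 6*t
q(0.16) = -1.80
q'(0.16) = 7.04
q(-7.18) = -215.10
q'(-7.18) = 51.08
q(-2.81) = -49.17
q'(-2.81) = 24.86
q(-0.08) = -3.66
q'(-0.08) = 8.48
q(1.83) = 1.59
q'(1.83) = -2.98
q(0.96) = 1.92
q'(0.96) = 2.24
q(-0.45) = -7.21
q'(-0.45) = 10.70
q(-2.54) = -42.67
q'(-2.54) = 23.24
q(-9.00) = -318.00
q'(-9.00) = 62.00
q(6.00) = -63.00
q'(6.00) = -28.00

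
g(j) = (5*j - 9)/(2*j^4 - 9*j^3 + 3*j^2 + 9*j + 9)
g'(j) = (5*j - 9)*(-8*j^3 + 27*j^2 - 6*j - 9)/(2*j^4 - 9*j^3 + 3*j^2 + 9*j + 9)^2 + 5/(2*j^4 - 9*j^3 + 3*j^2 + 9*j + 9)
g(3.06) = -0.35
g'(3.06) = -0.35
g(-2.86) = -0.07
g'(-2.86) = -0.06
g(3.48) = -0.90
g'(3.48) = -4.41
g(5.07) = 0.06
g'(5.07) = -0.06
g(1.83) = 0.05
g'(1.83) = 2.20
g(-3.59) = -0.04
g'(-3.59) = -0.03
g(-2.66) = -0.08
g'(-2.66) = -0.08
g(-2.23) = -0.13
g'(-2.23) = -0.16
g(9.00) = 0.01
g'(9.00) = 0.00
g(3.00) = -0.33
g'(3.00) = -0.28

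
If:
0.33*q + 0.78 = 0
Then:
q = -2.36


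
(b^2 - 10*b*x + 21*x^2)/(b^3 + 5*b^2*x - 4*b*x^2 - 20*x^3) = (b^2 - 10*b*x + 21*x^2)/(b^3 + 5*b^2*x - 4*b*x^2 - 20*x^3)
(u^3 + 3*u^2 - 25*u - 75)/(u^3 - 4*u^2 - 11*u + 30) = (u + 5)/(u - 2)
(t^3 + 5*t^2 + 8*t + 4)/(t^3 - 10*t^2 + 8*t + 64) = (t^2 + 3*t + 2)/(t^2 - 12*t + 32)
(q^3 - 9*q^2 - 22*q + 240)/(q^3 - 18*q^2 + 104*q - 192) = (q + 5)/(q - 4)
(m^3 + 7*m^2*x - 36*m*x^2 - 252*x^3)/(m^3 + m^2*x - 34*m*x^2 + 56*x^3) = (m^2 - 36*x^2)/(m^2 - 6*m*x + 8*x^2)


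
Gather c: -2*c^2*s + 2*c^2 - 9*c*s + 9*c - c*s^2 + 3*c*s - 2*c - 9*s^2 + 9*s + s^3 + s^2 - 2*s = c^2*(2 - 2*s) + c*(-s^2 - 6*s + 7) + s^3 - 8*s^2 + 7*s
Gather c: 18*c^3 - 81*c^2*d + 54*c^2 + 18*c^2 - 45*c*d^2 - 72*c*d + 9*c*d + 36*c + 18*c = 18*c^3 + c^2*(72 - 81*d) + c*(-45*d^2 - 63*d + 54)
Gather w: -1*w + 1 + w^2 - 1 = w^2 - w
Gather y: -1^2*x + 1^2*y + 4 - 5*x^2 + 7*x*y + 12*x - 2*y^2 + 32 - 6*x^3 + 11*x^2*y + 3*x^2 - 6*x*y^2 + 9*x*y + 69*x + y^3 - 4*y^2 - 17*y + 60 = -6*x^3 - 2*x^2 + 80*x + y^3 + y^2*(-6*x - 6) + y*(11*x^2 + 16*x - 16) + 96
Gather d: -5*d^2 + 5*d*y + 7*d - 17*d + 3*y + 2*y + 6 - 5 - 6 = -5*d^2 + d*(5*y - 10) + 5*y - 5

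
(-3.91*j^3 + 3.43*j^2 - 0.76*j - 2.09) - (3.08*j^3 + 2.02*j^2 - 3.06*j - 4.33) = -6.99*j^3 + 1.41*j^2 + 2.3*j + 2.24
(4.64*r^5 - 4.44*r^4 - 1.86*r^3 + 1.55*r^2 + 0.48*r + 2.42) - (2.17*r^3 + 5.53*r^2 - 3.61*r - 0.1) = 4.64*r^5 - 4.44*r^4 - 4.03*r^3 - 3.98*r^2 + 4.09*r + 2.52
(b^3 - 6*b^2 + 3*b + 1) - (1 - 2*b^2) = b^3 - 4*b^2 + 3*b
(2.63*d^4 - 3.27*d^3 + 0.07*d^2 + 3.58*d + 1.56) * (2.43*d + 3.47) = 6.3909*d^5 + 1.18*d^4 - 11.1768*d^3 + 8.9423*d^2 + 16.2134*d + 5.4132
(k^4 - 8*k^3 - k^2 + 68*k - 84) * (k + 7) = k^5 - k^4 - 57*k^3 + 61*k^2 + 392*k - 588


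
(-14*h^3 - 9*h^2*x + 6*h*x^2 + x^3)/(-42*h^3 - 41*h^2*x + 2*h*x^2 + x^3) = (-2*h + x)/(-6*h + x)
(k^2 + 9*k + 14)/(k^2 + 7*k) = (k + 2)/k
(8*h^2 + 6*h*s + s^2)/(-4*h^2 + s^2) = (4*h + s)/(-2*h + s)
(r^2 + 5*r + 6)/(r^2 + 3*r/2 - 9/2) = 2*(r + 2)/(2*r - 3)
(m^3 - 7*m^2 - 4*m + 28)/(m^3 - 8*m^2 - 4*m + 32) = (m - 7)/(m - 8)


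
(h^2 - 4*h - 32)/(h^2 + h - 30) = (h^2 - 4*h - 32)/(h^2 + h - 30)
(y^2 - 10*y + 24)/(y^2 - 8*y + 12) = (y - 4)/(y - 2)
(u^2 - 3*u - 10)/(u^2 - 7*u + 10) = (u + 2)/(u - 2)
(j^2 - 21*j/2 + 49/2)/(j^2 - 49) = (j - 7/2)/(j + 7)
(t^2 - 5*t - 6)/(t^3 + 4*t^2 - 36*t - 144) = (t + 1)/(t^2 + 10*t + 24)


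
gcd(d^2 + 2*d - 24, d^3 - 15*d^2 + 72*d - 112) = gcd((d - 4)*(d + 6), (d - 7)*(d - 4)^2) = d - 4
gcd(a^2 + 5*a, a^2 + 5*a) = a^2 + 5*a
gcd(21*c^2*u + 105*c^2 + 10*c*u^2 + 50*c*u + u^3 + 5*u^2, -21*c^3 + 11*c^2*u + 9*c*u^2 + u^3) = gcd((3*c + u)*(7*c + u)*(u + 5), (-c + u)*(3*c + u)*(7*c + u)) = 21*c^2 + 10*c*u + u^2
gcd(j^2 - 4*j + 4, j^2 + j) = 1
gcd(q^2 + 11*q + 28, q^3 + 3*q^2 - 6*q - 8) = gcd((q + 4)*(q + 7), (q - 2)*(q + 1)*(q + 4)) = q + 4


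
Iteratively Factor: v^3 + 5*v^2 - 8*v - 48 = (v + 4)*(v^2 + v - 12) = (v - 3)*(v + 4)*(v + 4)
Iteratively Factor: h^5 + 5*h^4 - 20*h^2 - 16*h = (h + 2)*(h^4 + 3*h^3 - 6*h^2 - 8*h) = h*(h + 2)*(h^3 + 3*h^2 - 6*h - 8) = h*(h + 1)*(h + 2)*(h^2 + 2*h - 8) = h*(h + 1)*(h + 2)*(h + 4)*(h - 2)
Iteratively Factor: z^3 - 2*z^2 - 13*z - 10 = (z - 5)*(z^2 + 3*z + 2) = (z - 5)*(z + 2)*(z + 1)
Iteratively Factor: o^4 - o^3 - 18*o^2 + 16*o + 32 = (o - 2)*(o^3 + o^2 - 16*o - 16) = (o - 2)*(o + 4)*(o^2 - 3*o - 4) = (o - 2)*(o + 1)*(o + 4)*(o - 4)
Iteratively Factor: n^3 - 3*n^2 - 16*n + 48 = (n - 4)*(n^2 + n - 12) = (n - 4)*(n + 4)*(n - 3)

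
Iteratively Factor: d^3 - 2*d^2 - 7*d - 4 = (d + 1)*(d^2 - 3*d - 4) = (d - 4)*(d + 1)*(d + 1)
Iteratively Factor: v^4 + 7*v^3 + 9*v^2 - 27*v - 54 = (v + 3)*(v^3 + 4*v^2 - 3*v - 18) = (v + 3)^2*(v^2 + v - 6) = (v + 3)^3*(v - 2)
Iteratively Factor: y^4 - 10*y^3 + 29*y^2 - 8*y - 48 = (y - 4)*(y^3 - 6*y^2 + 5*y + 12) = (y - 4)*(y - 3)*(y^2 - 3*y - 4) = (y - 4)*(y - 3)*(y + 1)*(y - 4)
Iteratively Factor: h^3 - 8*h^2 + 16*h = (h)*(h^2 - 8*h + 16) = h*(h - 4)*(h - 4)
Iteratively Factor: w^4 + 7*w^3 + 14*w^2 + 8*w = (w)*(w^3 + 7*w^2 + 14*w + 8) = w*(w + 1)*(w^2 + 6*w + 8) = w*(w + 1)*(w + 2)*(w + 4)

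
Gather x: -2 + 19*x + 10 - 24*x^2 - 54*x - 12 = -24*x^2 - 35*x - 4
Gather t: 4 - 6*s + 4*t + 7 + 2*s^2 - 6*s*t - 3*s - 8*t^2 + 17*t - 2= 2*s^2 - 9*s - 8*t^2 + t*(21 - 6*s) + 9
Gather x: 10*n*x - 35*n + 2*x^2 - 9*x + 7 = -35*n + 2*x^2 + x*(10*n - 9) + 7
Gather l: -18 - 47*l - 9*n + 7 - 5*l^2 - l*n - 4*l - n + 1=-5*l^2 + l*(-n - 51) - 10*n - 10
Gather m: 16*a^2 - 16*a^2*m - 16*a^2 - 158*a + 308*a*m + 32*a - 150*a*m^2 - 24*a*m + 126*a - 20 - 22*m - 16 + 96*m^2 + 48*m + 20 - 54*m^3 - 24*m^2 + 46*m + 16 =-54*m^3 + m^2*(72 - 150*a) + m*(-16*a^2 + 284*a + 72)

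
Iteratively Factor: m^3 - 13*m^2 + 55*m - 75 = (m - 3)*(m^2 - 10*m + 25) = (m - 5)*(m - 3)*(m - 5)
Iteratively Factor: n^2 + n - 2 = (n - 1)*(n + 2)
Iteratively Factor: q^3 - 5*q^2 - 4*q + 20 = (q + 2)*(q^2 - 7*q + 10) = (q - 5)*(q + 2)*(q - 2)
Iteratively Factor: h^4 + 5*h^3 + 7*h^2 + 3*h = (h + 1)*(h^3 + 4*h^2 + 3*h) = (h + 1)*(h + 3)*(h^2 + h) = (h + 1)^2*(h + 3)*(h)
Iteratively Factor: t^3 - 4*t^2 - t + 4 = (t - 4)*(t^2 - 1) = (t - 4)*(t - 1)*(t + 1)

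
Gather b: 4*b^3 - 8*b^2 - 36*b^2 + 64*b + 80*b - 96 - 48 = 4*b^3 - 44*b^2 + 144*b - 144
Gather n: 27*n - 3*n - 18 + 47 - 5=24*n + 24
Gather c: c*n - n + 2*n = c*n + n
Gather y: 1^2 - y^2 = 1 - y^2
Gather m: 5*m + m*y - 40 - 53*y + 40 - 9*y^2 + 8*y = m*(y + 5) - 9*y^2 - 45*y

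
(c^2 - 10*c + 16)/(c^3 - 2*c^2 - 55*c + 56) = (c - 2)/(c^2 + 6*c - 7)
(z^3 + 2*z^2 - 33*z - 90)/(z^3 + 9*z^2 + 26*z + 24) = (z^2 - z - 30)/(z^2 + 6*z + 8)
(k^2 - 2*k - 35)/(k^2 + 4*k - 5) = (k - 7)/(k - 1)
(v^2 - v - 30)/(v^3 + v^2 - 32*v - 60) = 1/(v + 2)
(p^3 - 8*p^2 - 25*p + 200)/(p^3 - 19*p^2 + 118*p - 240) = (p + 5)/(p - 6)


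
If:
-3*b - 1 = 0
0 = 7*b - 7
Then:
No Solution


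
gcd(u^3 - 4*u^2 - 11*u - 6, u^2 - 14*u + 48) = u - 6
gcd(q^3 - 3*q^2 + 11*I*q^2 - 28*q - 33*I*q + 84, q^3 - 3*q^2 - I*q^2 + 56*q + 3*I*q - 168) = q^2 + q*(-3 + 7*I) - 21*I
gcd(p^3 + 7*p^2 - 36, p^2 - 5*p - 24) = p + 3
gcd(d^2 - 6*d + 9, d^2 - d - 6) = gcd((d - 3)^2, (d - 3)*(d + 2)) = d - 3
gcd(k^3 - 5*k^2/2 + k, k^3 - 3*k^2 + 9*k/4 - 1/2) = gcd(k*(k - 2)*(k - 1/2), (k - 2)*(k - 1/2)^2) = k^2 - 5*k/2 + 1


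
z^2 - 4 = (z - 2)*(z + 2)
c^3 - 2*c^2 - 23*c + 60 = (c - 4)*(c - 3)*(c + 5)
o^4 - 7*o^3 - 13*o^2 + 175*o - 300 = (o - 5)*(o - 4)*(o - 3)*(o + 5)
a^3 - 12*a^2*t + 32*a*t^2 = a*(a - 8*t)*(a - 4*t)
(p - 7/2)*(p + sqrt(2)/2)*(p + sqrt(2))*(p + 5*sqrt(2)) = p^4 - 7*p^3/2 + 13*sqrt(2)*p^3/2 - 91*sqrt(2)*p^2/4 + 16*p^2 - 56*p + 5*sqrt(2)*p - 35*sqrt(2)/2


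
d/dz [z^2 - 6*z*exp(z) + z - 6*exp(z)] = -6*z*exp(z) + 2*z - 12*exp(z) + 1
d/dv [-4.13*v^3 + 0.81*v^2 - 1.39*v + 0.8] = -12.39*v^2 + 1.62*v - 1.39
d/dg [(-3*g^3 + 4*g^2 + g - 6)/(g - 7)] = (-6*g^3 + 67*g^2 - 56*g - 1)/(g^2 - 14*g + 49)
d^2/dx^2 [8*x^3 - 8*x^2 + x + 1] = 48*x - 16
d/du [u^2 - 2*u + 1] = 2*u - 2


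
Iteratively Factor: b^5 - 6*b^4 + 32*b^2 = (b - 4)*(b^4 - 2*b^3 - 8*b^2) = (b - 4)*(b + 2)*(b^3 - 4*b^2) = (b - 4)^2*(b + 2)*(b^2) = b*(b - 4)^2*(b + 2)*(b)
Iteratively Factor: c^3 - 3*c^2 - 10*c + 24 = (c - 2)*(c^2 - c - 12) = (c - 2)*(c + 3)*(c - 4)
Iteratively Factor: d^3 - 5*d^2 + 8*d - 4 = (d - 2)*(d^2 - 3*d + 2) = (d - 2)*(d - 1)*(d - 2)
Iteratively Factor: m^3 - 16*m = (m + 4)*(m^2 - 4*m) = m*(m + 4)*(m - 4)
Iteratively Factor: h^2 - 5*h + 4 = (h - 1)*(h - 4)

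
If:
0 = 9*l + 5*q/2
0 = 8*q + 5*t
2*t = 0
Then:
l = 0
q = 0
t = 0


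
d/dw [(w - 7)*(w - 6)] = 2*w - 13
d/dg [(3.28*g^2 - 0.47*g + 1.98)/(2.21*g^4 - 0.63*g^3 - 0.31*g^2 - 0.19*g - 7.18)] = (-14.4976*g^5 + 5.1825*g^4 - 18.0954*g^3 + 2.9733*g^2 - 45.8732*g + 3.7508)/(4.8841*g^8 - 2.7846*g^7 - 0.9733*g^6 - 0.4492*g^5 - 31.4001*g^4 + 9.1646*g^3 + 4.4877*g^2 + 2.7284*g + 51.5524)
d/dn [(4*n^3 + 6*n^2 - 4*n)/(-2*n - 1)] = 4*(-4*n^3 - 6*n^2 - 3*n + 1)/(4*n^2 + 4*n + 1)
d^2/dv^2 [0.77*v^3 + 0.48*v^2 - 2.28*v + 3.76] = 4.62*v + 0.96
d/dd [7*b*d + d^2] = 7*b + 2*d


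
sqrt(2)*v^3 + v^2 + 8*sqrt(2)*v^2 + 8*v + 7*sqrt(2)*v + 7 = (v + 1)*(v + 7)*(sqrt(2)*v + 1)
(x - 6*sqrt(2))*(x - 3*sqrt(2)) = x^2 - 9*sqrt(2)*x + 36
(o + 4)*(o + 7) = o^2 + 11*o + 28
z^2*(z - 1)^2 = z^4 - 2*z^3 + z^2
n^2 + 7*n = n*(n + 7)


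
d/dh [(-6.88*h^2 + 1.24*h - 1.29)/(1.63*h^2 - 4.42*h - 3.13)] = (28.3884*h^2 + 47.2742*h - 9.583)/(2.6569*h^4 - 14.4092*h^3 + 9.3326*h^2 + 27.6692*h + 9.7969)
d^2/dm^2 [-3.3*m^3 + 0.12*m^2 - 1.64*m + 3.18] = 0.24 - 19.8*m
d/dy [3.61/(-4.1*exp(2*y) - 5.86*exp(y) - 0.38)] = (29.602*exp(y) + 21.1546)*exp(y)/(4.1*exp(2*y) + 5.86*exp(y) + 0.38)^2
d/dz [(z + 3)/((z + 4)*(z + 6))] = (-z^2 - 6*z - 6)/(z^4 + 20*z^3 + 148*z^2 + 480*z + 576)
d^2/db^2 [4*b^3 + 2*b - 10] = 24*b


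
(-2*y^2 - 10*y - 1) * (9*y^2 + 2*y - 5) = -18*y^4 - 94*y^3 - 19*y^2 + 48*y + 5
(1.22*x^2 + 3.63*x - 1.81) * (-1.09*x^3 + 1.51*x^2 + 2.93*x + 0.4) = -1.3298*x^5 - 2.1145*x^4 + 11.0288*x^3 + 8.3908*x^2 - 3.8513*x - 0.724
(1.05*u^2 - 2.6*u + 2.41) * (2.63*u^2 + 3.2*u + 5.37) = 2.7615*u^4 - 3.478*u^3 + 3.6568*u^2 - 6.25*u + 12.9417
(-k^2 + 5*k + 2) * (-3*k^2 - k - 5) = 3*k^4 - 14*k^3 - 6*k^2 - 27*k - 10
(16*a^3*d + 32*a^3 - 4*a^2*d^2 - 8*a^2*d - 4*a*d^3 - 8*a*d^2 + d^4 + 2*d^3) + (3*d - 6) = 16*a^3*d + 32*a^3 - 4*a^2*d^2 - 8*a^2*d - 4*a*d^3 - 8*a*d^2 + d^4 + 2*d^3 + 3*d - 6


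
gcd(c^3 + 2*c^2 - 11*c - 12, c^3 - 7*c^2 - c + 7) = c + 1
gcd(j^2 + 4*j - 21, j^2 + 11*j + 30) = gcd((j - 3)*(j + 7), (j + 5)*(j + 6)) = 1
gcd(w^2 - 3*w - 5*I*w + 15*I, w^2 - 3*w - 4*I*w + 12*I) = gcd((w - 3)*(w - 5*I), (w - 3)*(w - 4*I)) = w - 3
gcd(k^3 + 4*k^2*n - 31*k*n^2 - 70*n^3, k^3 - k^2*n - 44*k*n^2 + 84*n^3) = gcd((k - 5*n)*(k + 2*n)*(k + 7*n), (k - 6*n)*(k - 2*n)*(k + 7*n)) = k + 7*n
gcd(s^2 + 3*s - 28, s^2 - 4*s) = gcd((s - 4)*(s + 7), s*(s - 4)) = s - 4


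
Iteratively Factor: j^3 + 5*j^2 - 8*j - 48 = (j + 4)*(j^2 + j - 12) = (j - 3)*(j + 4)*(j + 4)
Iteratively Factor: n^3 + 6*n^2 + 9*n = (n + 3)*(n^2 + 3*n) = (n + 3)^2*(n)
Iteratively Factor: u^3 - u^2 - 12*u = (u + 3)*(u^2 - 4*u) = (u - 4)*(u + 3)*(u)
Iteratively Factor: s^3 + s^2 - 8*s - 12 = (s + 2)*(s^2 - s - 6) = (s + 2)^2*(s - 3)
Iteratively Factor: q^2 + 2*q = (q + 2)*(q)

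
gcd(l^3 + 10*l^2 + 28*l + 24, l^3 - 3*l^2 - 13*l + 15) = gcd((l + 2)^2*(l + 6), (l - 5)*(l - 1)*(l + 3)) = 1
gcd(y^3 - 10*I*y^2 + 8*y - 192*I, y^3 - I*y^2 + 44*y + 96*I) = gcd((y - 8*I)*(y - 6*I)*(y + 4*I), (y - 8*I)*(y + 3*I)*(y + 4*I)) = y^2 - 4*I*y + 32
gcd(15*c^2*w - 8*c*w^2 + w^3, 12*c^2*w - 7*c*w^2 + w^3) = -3*c*w + w^2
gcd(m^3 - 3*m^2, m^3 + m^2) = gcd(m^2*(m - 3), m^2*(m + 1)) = m^2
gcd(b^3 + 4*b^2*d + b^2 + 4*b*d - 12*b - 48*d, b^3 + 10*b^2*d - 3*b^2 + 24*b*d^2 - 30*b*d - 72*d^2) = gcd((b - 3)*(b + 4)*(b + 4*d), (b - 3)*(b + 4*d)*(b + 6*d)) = b^2 + 4*b*d - 3*b - 12*d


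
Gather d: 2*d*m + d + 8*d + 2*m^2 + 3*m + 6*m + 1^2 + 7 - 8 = d*(2*m + 9) + 2*m^2 + 9*m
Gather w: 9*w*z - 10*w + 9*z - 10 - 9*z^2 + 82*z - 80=w*(9*z - 10) - 9*z^2 + 91*z - 90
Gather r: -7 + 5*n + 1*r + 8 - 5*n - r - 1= 0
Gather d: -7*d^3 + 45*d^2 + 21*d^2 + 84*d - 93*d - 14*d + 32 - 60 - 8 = -7*d^3 + 66*d^2 - 23*d - 36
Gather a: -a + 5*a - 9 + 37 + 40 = 4*a + 68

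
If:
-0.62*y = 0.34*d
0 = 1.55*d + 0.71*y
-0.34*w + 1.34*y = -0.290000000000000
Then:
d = 0.00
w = 0.85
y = 0.00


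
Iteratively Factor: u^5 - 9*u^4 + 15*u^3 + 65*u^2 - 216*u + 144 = (u - 4)*(u^4 - 5*u^3 - 5*u^2 + 45*u - 36) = (u - 4)*(u - 1)*(u^3 - 4*u^2 - 9*u + 36) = (u - 4)*(u - 3)*(u - 1)*(u^2 - u - 12) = (u - 4)*(u - 3)*(u - 1)*(u + 3)*(u - 4)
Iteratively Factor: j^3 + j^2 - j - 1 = (j + 1)*(j^2 - 1) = (j - 1)*(j + 1)*(j + 1)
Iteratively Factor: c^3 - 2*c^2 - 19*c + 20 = (c + 4)*(c^2 - 6*c + 5) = (c - 5)*(c + 4)*(c - 1)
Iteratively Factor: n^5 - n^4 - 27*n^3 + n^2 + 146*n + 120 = (n - 5)*(n^4 + 4*n^3 - 7*n^2 - 34*n - 24) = (n - 5)*(n + 2)*(n^3 + 2*n^2 - 11*n - 12) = (n - 5)*(n + 2)*(n + 4)*(n^2 - 2*n - 3) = (n - 5)*(n + 1)*(n + 2)*(n + 4)*(n - 3)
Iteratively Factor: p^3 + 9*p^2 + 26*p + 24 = (p + 4)*(p^2 + 5*p + 6) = (p + 2)*(p + 4)*(p + 3)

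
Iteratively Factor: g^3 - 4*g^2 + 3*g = (g)*(g^2 - 4*g + 3) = g*(g - 1)*(g - 3)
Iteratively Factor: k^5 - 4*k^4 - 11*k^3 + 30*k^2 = (k - 5)*(k^4 + k^3 - 6*k^2) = (k - 5)*(k - 2)*(k^3 + 3*k^2) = k*(k - 5)*(k - 2)*(k^2 + 3*k) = k*(k - 5)*(k - 2)*(k + 3)*(k)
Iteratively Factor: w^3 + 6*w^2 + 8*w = (w + 2)*(w^2 + 4*w) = w*(w + 2)*(w + 4)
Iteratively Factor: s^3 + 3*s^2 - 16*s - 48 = (s + 3)*(s^2 - 16) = (s + 3)*(s + 4)*(s - 4)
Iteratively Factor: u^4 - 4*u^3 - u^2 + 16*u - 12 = (u - 3)*(u^3 - u^2 - 4*u + 4) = (u - 3)*(u - 2)*(u^2 + u - 2) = (u - 3)*(u - 2)*(u - 1)*(u + 2)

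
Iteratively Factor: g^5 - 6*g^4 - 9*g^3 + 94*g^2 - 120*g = (g)*(g^4 - 6*g^3 - 9*g^2 + 94*g - 120) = g*(g - 2)*(g^3 - 4*g^2 - 17*g + 60) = g*(g - 2)*(g + 4)*(g^2 - 8*g + 15) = g*(g - 3)*(g - 2)*(g + 4)*(g - 5)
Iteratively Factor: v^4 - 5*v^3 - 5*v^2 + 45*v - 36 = (v - 3)*(v^3 - 2*v^2 - 11*v + 12) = (v - 3)*(v - 1)*(v^2 - v - 12) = (v - 3)*(v - 1)*(v + 3)*(v - 4)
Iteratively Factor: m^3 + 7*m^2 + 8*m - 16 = (m + 4)*(m^2 + 3*m - 4) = (m + 4)^2*(m - 1)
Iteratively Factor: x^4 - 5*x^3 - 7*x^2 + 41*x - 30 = (x - 2)*(x^3 - 3*x^2 - 13*x + 15) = (x - 5)*(x - 2)*(x^2 + 2*x - 3) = (x - 5)*(x - 2)*(x - 1)*(x + 3)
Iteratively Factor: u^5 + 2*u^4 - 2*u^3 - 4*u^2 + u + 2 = (u - 1)*(u^4 + 3*u^3 + u^2 - 3*u - 2) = (u - 1)^2*(u^3 + 4*u^2 + 5*u + 2) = (u - 1)^2*(u + 1)*(u^2 + 3*u + 2) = (u - 1)^2*(u + 1)*(u + 2)*(u + 1)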